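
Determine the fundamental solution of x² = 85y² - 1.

We need x² = 85y² - 1. Try successive y:
y = 1: x² = 85·1² - 1 = 84, not a perfect square
y = 2: x² = 85·2² - 1 = 339, not a perfect square
y = 3: x² = 85·3² - 1 = 764, not a perfect square
...
y = 41: x² = 85·41² - 1 = 142884 = 378² ✓
Check: 378² - 85·41² = 142884 - 142885 = -1 ✓

x = 378, y = 41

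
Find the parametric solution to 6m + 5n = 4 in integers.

Step 1: Compute gcd(6, 5) = 1.
Since 1 divides 4, solutions exist.

Step 2: Find a particular solution using extended Euclidean algorithm.
We get m₀ = 4, n₀ = -4.
Check: 6*4 + 5*-4 = 4 = 4 ✓

Step 3: Write the general solution.
m = 4 + (5/1)t = 4 + 5t
n = -4 - (6/1)t = -4 - 6t
for any integer t.

m = 4 + 5t, n = -4 - 6t for integer t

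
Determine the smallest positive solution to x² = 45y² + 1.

We seek the smallest positive integers (x, y) with x² - 45y² = 1, i.e., x² = 45y² + 1.
Try successive y values:
y = 1: x² = 45·1² + 1 = 46, not a perfect square
y = 2: x² = 45·2² + 1 = 181, not a perfect square
y = 3: x² = 45·3² + 1 = 406, not a perfect square
... continuing the search (or via continued fractions) ...
y = 24: x² = 45·24² + 1 = 25921, x = 161 ✓

Verify: 161² - 45·24² = 25921 - 25920 = 1 ✓

x = 161, y = 24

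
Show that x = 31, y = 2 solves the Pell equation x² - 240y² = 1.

Compute x² = 31² = 961
Compute 240y² = 240·2² = 240·4 = 960
x² - 240y² = 961 - 960 = 1
Since this equals 1, (31, 2) is a solution.

Yes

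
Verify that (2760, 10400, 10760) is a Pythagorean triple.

Compute a² + b² = 2760² + 10400² = 7617600 + 108160000 = 115777600
Compute c² = 10760² = 115777600
Since 115777600 = 115777600, confirmed.

Yes, it is a Pythagorean triple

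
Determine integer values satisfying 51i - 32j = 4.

Step 1: Check solvability.
gcd(51, 32) = 1
Since 1 divides 4, solutions exist.

Step 2: Apply extended Euclidean algorithm to find gcd.
We find integers such that 51*x0 + 32*y0 = 1

Step 3: Scale the particular solution.
Multiply by 4/1 = 4:
i = -20, j = -32

Step 4: Verify.
51*(-20) - 32*(-32) = 4 = 4 ✓

i = -20, j = -32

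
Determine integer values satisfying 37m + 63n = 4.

Step 1: Check solvability.
gcd(37, 63) = 1
Since 1 divides 4, solutions exist.

Step 2: Apply extended Euclidean algorithm to find gcd.
We find integers such that 37*x0 + 63*y0 = 1

Step 3: Scale the particular solution.
Multiply by 4/1 = 4:
m = -68, n = 40

Step 4: Verify.
37*(-68) + 63*(40) = 4 = 4 ✓

m = -68, n = 40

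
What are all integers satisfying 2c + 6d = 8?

Step 1: Compute gcd(2, 6) = 2.
Since 2 divides 8, solutions exist.

Step 2: Find a particular solution using extended Euclidean algorithm.
We get c₀ = 4, d₀ = 0.
Check: 2*4 + 6*0 = 8 = 8 ✓

Step 3: Write the general solution.
c = 4 + (6/2)t = 4 + 3t
d = 0 - (2/2)t = 0 - 1t
for any integer t.

c = 4 + 3t, d = 0 - 1t for integer t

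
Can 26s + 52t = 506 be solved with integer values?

Step 1: Compute gcd(26, 52).
gcd(26, 52) = 26

Step 2: Check divisibility.
Does 26 divide 506? 506 = 26 x 19 + 12, so no.

By the theorem on linear Diophantine equations, 26s + 52t = 506 has integer solutions if and only if gcd(26, 52) divides 506. Since 26 does not divide 506, no solutions exist.

No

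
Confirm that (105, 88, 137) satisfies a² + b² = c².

Compute a² + b² = 105² + 88² = 11025 + 7744 = 18769
Compute c² = 137² = 18769
Since 18769 = 18769, confirmed.

Yes, it is a Pythagorean triple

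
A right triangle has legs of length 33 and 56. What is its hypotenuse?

c² = a² + b² = 33² + 56² = 1089 + 3136 = 4225
c = 65

65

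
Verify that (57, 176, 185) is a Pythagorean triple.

Compute a² + b²:
57² + 176² = 3249 + 30976 = 34225
Compute c²:
185² = 34225
Since 34225 = 34225, it is a Pythagorean triple.

Yes, it is a Pythagorean triple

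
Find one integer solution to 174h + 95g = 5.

Step 1: Check solvability.
gcd(174, 95) = 1
Since 1 divides 5, solutions exist.

Step 2: Apply extended Euclidean algorithm to find gcd.
We find integers such that 174*x0 + 95*y0 = 1

Step 3: Scale the particular solution.
Multiply by 5/1 = 5:
h = -30, g = 55

Step 4: Verify.
174*(-30) + 95*(55) = 5 = 5 ✓

h = -30, g = 55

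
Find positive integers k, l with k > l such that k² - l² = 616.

Factor: k² - l² = (k+l)(k-l) = 616.
We need two factors of 616 with the same parity.
Use k+l = 308 and k-l = 2 (product 308·2 = 616).
Adding: 2k = 310, so k = 155.
Subtracting: 2l = 306, so l = 153.
Check: 155² - 153² = 24025 - 23409 = 616 ✓

k = 155, l = 153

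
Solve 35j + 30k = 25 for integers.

Step 1: Check solvability.
gcd(35, 30) = 5
Since 5 divides 25, solutions exist.

Step 2: Apply extended Euclidean algorithm to find gcd.
We find integers such that 35*x0 + 30*y0 = 5

Step 3: Scale the particular solution.
Multiply by 25/5 = 5:
j = 5, k = -5

Step 4: Verify.
35*(5) + 30*(-5) = 25 = 25 ✓

j = 5, k = -5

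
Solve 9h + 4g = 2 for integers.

Step 1: Check solvability.
gcd(9, 4) = 1
Since 1 divides 2, solutions exist.

Step 2: Apply extended Euclidean algorithm to find gcd.
We find integers such that 9*x0 + 4*y0 = 1

Step 3: Scale the particular solution.
Multiply by 2/1 = 2:
h = 2, g = -4

Step 4: Verify.
9*(2) + 4*(-4) = 2 = 2 ✓

h = 2, g = -4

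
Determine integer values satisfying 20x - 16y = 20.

Step 1: Check solvability.
gcd(20, 16) = 4
Since 4 divides 20, solutions exist.

Step 2: Apply extended Euclidean algorithm to find gcd.
We find integers such that 20*x0 + 16*y0 = 4

Step 3: Scale the particular solution.
Multiply by 20/4 = 5:
x = 5, y = 5

Step 4: Verify.
20*(5) - 16*(5) = 20 = 20 ✓

x = 5, y = 5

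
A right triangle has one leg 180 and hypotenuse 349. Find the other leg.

a² = c² - b² = 121801 - 32400 = 89401
a = 299

299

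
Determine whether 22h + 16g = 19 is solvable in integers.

Step 1: Compute gcd(22, 16).
gcd(22, 16) = 2

Step 2: Check divisibility.
Does 2 divide 19? 19 = 2 x 9 + 1, so no.

By the theorem on linear Diophantine equations, 22h + 16g = 19 has integer solutions if and only if gcd(22, 16) divides 19. Since 2 does not divide 19, no solutions exist.

No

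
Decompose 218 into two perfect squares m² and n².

We need to find integers m, n > 0 such that m² + n² = 218.
Trying m = 7: n² = 218 - 7² = 218 - 49 = 169
n = 13
Check: 7² + 13² = 49 + 169 = 218 ✓

218 = 7² + 13²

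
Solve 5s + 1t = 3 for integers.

Step 1: Check solvability.
gcd(5, 1) = 1
Since 1 divides 3, solutions exist.

Step 2: Apply extended Euclidean algorithm to find gcd.
We find integers such that 5*x0 + 1*y0 = 1

Step 3: Scale the particular solution.
Multiply by 3/1 = 3:
s = 0, t = 3

Step 4: Verify.
5*(0) + 1*(3) = 3 = 3 ✓

s = 0, t = 3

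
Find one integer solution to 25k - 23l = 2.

Step 1: Check solvability.
gcd(25, 23) = 1
Since 1 divides 2, solutions exist.

Step 2: Apply extended Euclidean algorithm to find gcd.
We find integers such that 25*x0 + 23*y0 = 1

Step 3: Scale the particular solution.
Multiply by 2/1 = 2:
k = -22, l = -24

Step 4: Verify.
25*(-22) - 23*(-24) = 2 = 2 ✓

k = -22, l = -24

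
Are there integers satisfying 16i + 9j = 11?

Step 1: Compute gcd(16, 9).
gcd(16, 9) = 1

Step 2: Check divisibility.
Does 1 divide 11? 11 = 1 x 11, so yes.

By the theorem on linear Diophantine equations, 16i + 9j = 11 has integer solutions if and only if gcd(16, 9) divides 11. Since 1 | 11, solutions exist.

Yes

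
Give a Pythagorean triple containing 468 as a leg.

We need the other leg and hypotenuse such that 468² + x² = c².
Take x = 155, c = 493: 468² + 155² = 219024 + 24025 = 243049 = 493² ✓
Triple: (155, 468, 493)

(155, 468, 493)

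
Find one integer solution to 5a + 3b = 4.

Step 1: Check solvability.
gcd(5, 3) = 1
Since 1 divides 4, solutions exist.

Step 2: Apply extended Euclidean algorithm to find gcd.
We find integers such that 5*x0 + 3*y0 = 1

Step 3: Scale the particular solution.
Multiply by 4/1 = 4:
a = -4, b = 8

Step 4: Verify.
5*(-4) + 3*(8) = 4 = 4 ✓

a = -4, b = 8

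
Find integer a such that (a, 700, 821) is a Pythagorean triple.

a² = c² - b² = 821² - 700² = 674041 - 490000 = 184041
a = sqrt(184041) = 429

429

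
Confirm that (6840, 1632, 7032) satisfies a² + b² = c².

Compute a² + b² = 6840² + 1632² = 46785600 + 2663424 = 49449024
Compute c² = 7032² = 49449024
Since 49449024 = 49449024, confirmed.

Yes, it is a Pythagorean triple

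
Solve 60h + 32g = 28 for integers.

Step 1: Check solvability.
gcd(60, 32) = 4
Since 4 divides 28, solutions exist.

Step 2: Apply extended Euclidean algorithm to find gcd.
We find integers such that 60*x0 + 32*y0 = 4

Step 3: Scale the particular solution.
Multiply by 28/4 = 7:
h = -7, g = 14

Step 4: Verify.
60*(-7) + 32*(14) = 28 = 28 ✓

h = -7, g = 14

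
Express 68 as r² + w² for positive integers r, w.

We need to find integers r, w > 0 such that r² + w² = 68.
Trying r = 2: w² = 68 - 2² = 68 - 4 = 64
w = 8
Check: 2² + 8² = 4 + 64 = 68 ✓

68 = 2² + 8²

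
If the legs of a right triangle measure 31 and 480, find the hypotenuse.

c² = a² + b² = 31² + 480² = 961 + 230400 = 231361
c = 481

481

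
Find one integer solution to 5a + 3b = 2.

Step 1: Check solvability.
gcd(5, 3) = 1
Since 1 divides 2, solutions exist.

Step 2: Apply extended Euclidean algorithm to find gcd.
We find integers such that 5*x0 + 3*y0 = 1

Step 3: Scale the particular solution.
Multiply by 2/1 = 2:
a = -2, b = 4

Step 4: Verify.
5*(-2) + 3*(4) = 2 = 2 ✓

a = -2, b = 4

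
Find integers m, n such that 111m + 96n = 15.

Step 1: Check solvability.
gcd(111, 96) = 3
Since 3 divides 15, solutions exist.

Step 2: Apply extended Euclidean algorithm to find gcd.
We find integers such that 111*x0 + 96*y0 = 3

Step 3: Scale the particular solution.
Multiply by 15/3 = 5:
m = 65, n = -75

Step 4: Verify.
111*(65) + 96*(-75) = 15 = 15 ✓

m = 65, n = -75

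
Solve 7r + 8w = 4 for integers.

Step 1: Check solvability.
gcd(7, 8) = 1
Since 1 divides 4, solutions exist.

Step 2: Apply extended Euclidean algorithm to find gcd.
We find integers such that 7*x0 + 8*y0 = 1

Step 3: Scale the particular solution.
Multiply by 4/1 = 4:
r = -4, w = 4

Step 4: Verify.
7*(-4) + 8*(4) = 4 = 4 ✓

r = -4, w = 4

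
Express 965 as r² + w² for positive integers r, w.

We need to find integers r, w > 0 such that r² + w² = 965.
Trying r = 2: w² = 965 - 2² = 965 - 4 = 961
w = 31
Check: 2² + 31² = 4 + 961 = 965 ✓

965 = 2² + 31²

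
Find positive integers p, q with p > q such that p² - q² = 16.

Factor: p² - q² = (p+q)(p-q) = 16.
We need two factors of 16 with the same parity.
Use p+q = 8 and p-q = 2 (product 8·2 = 16).
Adding: 2p = 10, so p = 5.
Subtracting: 2q = 6, so q = 3.
Check: 5² - 3² = 25 - 9 = 16 ✓

p = 5, q = 3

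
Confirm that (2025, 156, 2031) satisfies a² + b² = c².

Compute a² + b² = 2025² + 156² = 4100625 + 24336 = 4124961
Compute c² = 2031² = 4124961
Since 4124961 = 4124961, confirmed.

Yes, it is a Pythagorean triple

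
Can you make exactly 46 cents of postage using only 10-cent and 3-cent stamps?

We need non-negative x, y with 10x + 3y = 46.
gcd(10, 3) = 1 divides 46, so integer solutions exist.
Search for a non-negative one: x = 1 gives 3y = 46 - 10 = 36, so y = 12.
Check: 10·1 + 3·12 = 46 ✓

Yes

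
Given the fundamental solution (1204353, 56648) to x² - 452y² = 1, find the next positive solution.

Solutions to x² - Dy² = 1 are generated by powers of (x₀ + y₀√D).
The next solution satisfies x₁ + y₁√452 = (x₀ + y₀√452)², giving:
x₁ = x₀² + 452y₀² = 1204353² + 452·56648² = 1450466148609 + 1450466148608 = 2900932297217
y₁ = 2x₀y₀ = 2·1204353·56648 = 136448377488

Verify: 2900932297217² - 452·136448377488² = 8415408193036700825945089 - 8415408193036700825945088 = 1 ✓

x = 2900932297217, y = 136448377488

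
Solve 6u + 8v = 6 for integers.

Step 1: Check solvability.
gcd(6, 8) = 2
Since 2 divides 6, solutions exist.

Step 2: Apply extended Euclidean algorithm to find gcd.
We find integers such that 6*x0 + 8*y0 = 2

Step 3: Scale the particular solution.
Multiply by 6/2 = 3:
u = -3, v = 3

Step 4: Verify.
6*(-3) + 8*(3) = 6 = 6 ✓

u = -3, v = 3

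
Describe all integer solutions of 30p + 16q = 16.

Step 1: Compute gcd(30, 16) = 2.
Since 2 divides 16, solutions exist.

Step 2: Find a particular solution using extended Euclidean algorithm.
We get p₀ = -8, q₀ = 16.
Check: 30*-8 + 16*16 = 16 = 16 ✓

Step 3: Write the general solution.
p = -8 + (16/2)t = -8 + 8t
q = 16 - (30/2)t = 16 - 15t
for any integer t.

p = -8 + 8t, q = 16 - 15t for integer t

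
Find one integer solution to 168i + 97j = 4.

Step 1: Check solvability.
gcd(168, 97) = 1
Since 1 divides 4, solutions exist.

Step 2: Apply extended Euclidean algorithm to find gcd.
We find integers such that 168*x0 + 97*y0 = 1

Step 3: Scale the particular solution.
Multiply by 4/1 = 4:
i = 164, j = -284

Step 4: Verify.
168*(164) + 97*(-284) = 4 = 4 ✓

i = 164, j = -284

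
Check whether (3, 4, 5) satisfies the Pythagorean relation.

Compute a² + b²:
3² + 4² = 9 + 16 = 25
Compute c²:
5² = 25
Since 25 = 25, it is a Pythagorean triple.

Yes, it is a Pythagorean triple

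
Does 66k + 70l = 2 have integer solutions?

Step 1: Compute gcd(66, 70).
gcd(66, 70) = 2

Step 2: Check divisibility.
Does 2 divide 2? 2 = 2 x 1, so yes.

By the theorem on linear Diophantine equations, 66k + 70l = 2 has integer solutions if and only if gcd(66, 70) divides 2. Since 2 | 2, solutions exist.

Yes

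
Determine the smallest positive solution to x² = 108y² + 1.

We seek the smallest positive integers (x, y) with x² - 108y² = 1, i.e., x² = 108y² + 1.
Try successive y values:
y = 1: x² = 108·1² + 1 = 109, not a perfect square
y = 2: x² = 108·2² + 1 = 433, not a perfect square
y = 3: x² = 108·3² + 1 = 973, not a perfect square
... continuing the search (or via continued fractions) ...
y = 130: x² = 108·130² + 1 = 1825201, x = 1351 ✓

Verify: 1351² - 108·130² = 1825201 - 1825200 = 1 ✓

x = 1351, y = 130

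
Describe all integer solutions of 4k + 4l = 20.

Step 1: Compute gcd(4, 4) = 4.
Since 4 divides 20, solutions exist.

Step 2: Find a particular solution using extended Euclidean algorithm.
We get k₀ = 0, l₀ = 5.
Check: 4*0 + 4*5 = 20 = 20 ✓

Step 3: Write the general solution.
k = 0 + (4/4)t = 0 + 1t
l = 5 - (4/4)t = 5 - 1t
for any integer t.

k = 0 + 1t, l = 5 - 1t for integer t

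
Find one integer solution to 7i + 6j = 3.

Step 1: Check solvability.
gcd(7, 6) = 1
Since 1 divides 3, solutions exist.

Step 2: Apply extended Euclidean algorithm to find gcd.
We find integers such that 7*x0 + 6*y0 = 1

Step 3: Scale the particular solution.
Multiply by 3/1 = 3:
i = 3, j = -3

Step 4: Verify.
7*(3) + 6*(-3) = 3 = 3 ✓

i = 3, j = -3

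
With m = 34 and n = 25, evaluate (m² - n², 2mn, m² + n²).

a = m² - n² = 1156 - 625 = 531
b = 2mn = 2·34·25 = 1700
c = m² + n² = 1156 + 625 = 1781
Verify: 531² + 1700² = 281961 + 2890000 = 3171961 = 1781² ✓

(531, 1700, 1781)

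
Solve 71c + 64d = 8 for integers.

Step 1: Check solvability.
gcd(71, 64) = 1
Since 1 divides 8, solutions exist.

Step 2: Apply extended Euclidean algorithm to find gcd.
We find integers such that 71*x0 + 64*y0 = 1

Step 3: Scale the particular solution.
Multiply by 8/1 = 8:
c = -72, d = 80

Step 4: Verify.
71*(-72) + 64*(80) = 8 = 8 ✓

c = -72, d = 80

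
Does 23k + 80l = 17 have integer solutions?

Step 1: Compute gcd(23, 80).
gcd(23, 80) = 1

Step 2: Check divisibility.
Does 1 divide 17? 17 = 1 x 17, so yes.

By the theorem on linear Diophantine equations, 23k + 80l = 17 has integer solutions if and only if gcd(23, 80) divides 17. Since 1 | 17, solutions exist.

Yes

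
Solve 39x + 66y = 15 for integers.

Step 1: Check solvability.
gcd(39, 66) = 3
Since 3 divides 15, solutions exist.

Step 2: Apply extended Euclidean algorithm to find gcd.
We find integers such that 39*x0 + 66*y0 = 3

Step 3: Scale the particular solution.
Multiply by 15/3 = 5:
x = -25, y = 15

Step 4: Verify.
39*(-25) + 66*(15) = 15 = 15 ✓

x = -25, y = 15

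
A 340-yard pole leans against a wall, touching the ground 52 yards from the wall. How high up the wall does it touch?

The ladder, wall, and ground form a right triangle with hypotenuse 340 and one leg 52.
By the Pythagorean theorem: h² = 340² - 52² = 115600 - 2704 = 112896
h = √112896 = 336 yards

336 yards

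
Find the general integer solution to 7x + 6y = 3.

Step 1: Compute gcd(7, 6) = 1.
Since 1 divides 3, solutions exist.

Step 2: Find a particular solution using extended Euclidean algorithm.
We get x₀ = 3, y₀ = -3.
Check: 7*3 + 6*-3 = 3 = 3 ✓

Step 3: Write the general solution.
x = 3 + (6/1)t = 3 + 6t
y = -3 - (7/1)t = -3 - 7t
for any integer t.

x = 3 + 6t, y = -3 - 7t for integer t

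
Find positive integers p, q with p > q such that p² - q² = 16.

Factor: p² - q² = (p+q)(p-q) = 16.
We need two factors of 16 with the same parity.
Use p+q = 8 and p-q = 2 (product 8·2 = 16).
Adding: 2p = 10, so p = 5.
Subtracting: 2q = 6, so q = 3.
Check: 5² - 3² = 25 - 9 = 16 ✓

p = 5, q = 3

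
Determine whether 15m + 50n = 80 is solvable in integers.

Step 1: Compute gcd(15, 50).
gcd(15, 50) = 5

Step 2: Check divisibility.
Does 5 divide 80? 80 = 5 x 16, so yes.

By the theorem on linear Diophantine equations, 15m + 50n = 80 has integer solutions if and only if gcd(15, 50) divides 80. Since 5 | 80, solutions exist.

Yes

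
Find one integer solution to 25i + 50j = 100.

Step 1: Check solvability.
gcd(25, 50) = 25
Since 25 divides 100, solutions exist.

Step 2: Apply extended Euclidean algorithm to find gcd.
We find integers such that 25*x0 + 50*y0 = 25

Step 3: Scale the particular solution.
Multiply by 100/25 = 4:
i = 4, j = 0

Step 4: Verify.
25*(4) + 50*(0) = 100 = 100 ✓

i = 4, j = 0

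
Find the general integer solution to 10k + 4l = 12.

Step 1: Compute gcd(10, 4) = 2.
Since 2 divides 12, solutions exist.

Step 2: Find a particular solution using extended Euclidean algorithm.
We get k₀ = 6, l₀ = -12.
Check: 10*6 + 4*-12 = 12 = 12 ✓

Step 3: Write the general solution.
k = 6 + (4/2)t = 6 + 2t
l = -12 - (10/2)t = -12 - 5t
for any integer t.

k = 6 + 2t, l = -12 - 5t for integer t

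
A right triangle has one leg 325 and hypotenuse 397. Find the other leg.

b² = c² - a² = 157609 - 105625 = 51984
b = 228

228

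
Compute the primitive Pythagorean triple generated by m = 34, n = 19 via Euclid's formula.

a = m² - n² = 1156 - 361 = 795
b = 2mn = 2·34·19 = 1292
c = m² + n² = 1156 + 361 = 1517
Verify: 795² + 1292² = 632025 + 1669264 = 2301289 = 1517² ✓

(795, 1292, 1517)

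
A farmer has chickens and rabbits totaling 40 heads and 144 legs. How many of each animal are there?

Let c = chickens, r = rabbits.
Heads: c + r = 40
Legs: 2c + 4r = 144
From the first equation, c = 40 - r. Substitute:
2(40 - r) + 4r = 144
80 + 2r = 144
r = (144 - 80)/2 = 32
c = 40 - 32 = 8

Chickens: 8, Rabbits: 32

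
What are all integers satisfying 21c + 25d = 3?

Step 1: Compute gcd(21, 25) = 1.
Since 1 divides 3, solutions exist.

Step 2: Find a particular solution using extended Euclidean algorithm.
We get c₀ = 18, d₀ = -15.
Check: 21*18 + 25*-15 = 3 = 3 ✓

Step 3: Write the general solution.
c = 18 + (25/1)t = 18 + 25t
d = -15 - (21/1)t = -15 - 21t
for any integer t.

c = 18 + 25t, d = -15 - 21t for integer t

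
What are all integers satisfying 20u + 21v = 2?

Step 1: Compute gcd(20, 21) = 1.
Since 1 divides 2, solutions exist.

Step 2: Find a particular solution using extended Euclidean algorithm.
We get u₀ = -2, v₀ = 2.
Check: 20*-2 + 21*2 = 2 = 2 ✓

Step 3: Write the general solution.
u = -2 + (21/1)t = -2 + 21t
v = 2 - (20/1)t = 2 - 20t
for any integer t.

u = -2 + 21t, v = 2 - 20t for integer t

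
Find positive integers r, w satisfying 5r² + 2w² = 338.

Try small values of r and check whether (338 - 5r²)/2 is a perfect square.
r = 8: 5·8² = 320, so 2w² = 338 - 320 = 18, giving w² = 9, w = 3.
Check: 5·8² + 2·3² = 320 + 18 = 338 ✓

r = 8, w = 3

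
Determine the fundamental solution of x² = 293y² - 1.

We need x² = 293y² - 1. Try successive y:
y = 1: x² = 293·1² - 1 = 292, not a perfect square
y = 2: x² = 293·2² - 1 = 1171, not a perfect square
y = 3: x² = 293·3² - 1 = 2636, not a perfect square
...
y = 145: x² = 293·145² - 1 = 6160324 = 2482² ✓
Check: 2482² - 293·145² = 6160324 - 6160325 = -1 ✓

x = 2482, y = 145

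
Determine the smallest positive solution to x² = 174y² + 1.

We seek the smallest positive integers (x, y) with x² - 174y² = 1, i.e., x² = 174y² + 1.
Try successive y values:
y = 1: x² = 174·1² + 1 = 175, not a perfect square
y = 2: x² = 174·2² + 1 = 697, not a perfect square
y = 3: x² = 174·3² + 1 = 1567, not a perfect square
... continuing the search (or via continued fractions) ...
y = 110: x² = 174·110² + 1 = 2105401, x = 1451 ✓

Verify: 1451² - 174·110² = 2105401 - 2105400 = 1 ✓

x = 1451, y = 110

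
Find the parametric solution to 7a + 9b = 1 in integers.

Step 1: Compute gcd(7, 9) = 1.
Since 1 divides 1, solutions exist.

Step 2: Find a particular solution using extended Euclidean algorithm.
We get a₀ = 4, b₀ = -3.
Check: 7*4 + 9*-3 = 1 = 1 ✓

Step 3: Write the general solution.
a = 4 + (9/1)t = 4 + 9t
b = -3 - (7/1)t = -3 - 7t
for any integer t.

a = 4 + 9t, b = -3 - 7t for integer t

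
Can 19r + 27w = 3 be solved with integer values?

Step 1: Compute gcd(19, 27).
gcd(19, 27) = 1

Step 2: Check divisibility.
Does 1 divide 3? 3 = 1 x 3, so yes.

By the theorem on linear Diophantine equations, 19r + 27w = 3 has integer solutions if and only if gcd(19, 27) divides 3. Since 1 | 3, solutions exist.

Yes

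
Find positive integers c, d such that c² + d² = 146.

Search for c with 146 - c² a perfect square.
c = 5: 146 - 5² = 146 - 25 = 121 = 11² ✓
So c = 5, d = 11.

c = 5, d = 11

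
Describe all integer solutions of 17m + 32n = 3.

Step 1: Compute gcd(17, 32) = 1.
Since 1 divides 3, solutions exist.

Step 2: Find a particular solution using extended Euclidean algorithm.
We get m₀ = -45, n₀ = 24.
Check: 17*-45 + 32*24 = 3 = 3 ✓

Step 3: Write the general solution.
m = -45 + (32/1)t = -45 + 32t
n = 24 - (17/1)t = 24 - 17t
for any integer t.

m = -45 + 32t, n = 24 - 17t for integer t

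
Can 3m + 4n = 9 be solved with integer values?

Step 1: Compute gcd(3, 4).
gcd(3, 4) = 1

Step 2: Check divisibility.
Does 1 divide 9? 9 = 1 x 9, so yes.

By the theorem on linear Diophantine equations, 3m + 4n = 9 has integer solutions if and only if gcd(3, 4) divides 9. Since 1 | 9, solutions exist.

Yes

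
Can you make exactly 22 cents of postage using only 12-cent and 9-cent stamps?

We need non-negative x, y with 12x + 9y = 22.
gcd(12, 9) = 3, and 3 does not divide 22.
No integer solutions exist, so certainly no non-negative ones.

No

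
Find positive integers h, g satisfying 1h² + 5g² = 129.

Try small values of h and check whether (129 - 1h²)/5 is a perfect square.
h = 7: 1·7² = 49, so 5g² = 129 - 49 = 80, giving g² = 16, g = 4.
Check: 1·7² + 5·4² = 49 + 80 = 129 ✓

h = 7, g = 4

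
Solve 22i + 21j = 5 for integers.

Step 1: Check solvability.
gcd(22, 21) = 1
Since 1 divides 5, solutions exist.

Step 2: Apply extended Euclidean algorithm to find gcd.
We find integers such that 22*x0 + 21*y0 = 1

Step 3: Scale the particular solution.
Multiply by 5/1 = 5:
i = 5, j = -5

Step 4: Verify.
22*(5) + 21*(-5) = 5 = 5 ✓

i = 5, j = -5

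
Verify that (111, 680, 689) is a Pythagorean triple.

Compute a² + b² = 111² + 680² = 12321 + 462400 = 474721
Compute c² = 689² = 474721
Since 474721 = 474721, confirmed.

Yes, it is a Pythagorean triple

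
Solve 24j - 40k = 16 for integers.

Step 1: Check solvability.
gcd(24, 40) = 8
Since 8 divides 16, solutions exist.

Step 2: Apply extended Euclidean algorithm to find gcd.
We find integers such that 24*x0 + 40*y0 = 8

Step 3: Scale the particular solution.
Multiply by 16/8 = 2:
j = 4, k = 2

Step 4: Verify.
24*(4) - 40*(2) = 16 = 16 ✓

j = 4, k = 2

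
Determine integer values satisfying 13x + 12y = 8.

Step 1: Check solvability.
gcd(13, 12) = 1
Since 1 divides 8, solutions exist.

Step 2: Apply extended Euclidean algorithm to find gcd.
We find integers such that 13*x0 + 12*y0 = 1

Step 3: Scale the particular solution.
Multiply by 8/1 = 8:
x = 8, y = -8

Step 4: Verify.
13*(8) + 12*(-8) = 8 = 8 ✓

x = 8, y = -8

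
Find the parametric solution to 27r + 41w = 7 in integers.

Step 1: Compute gcd(27, 41) = 1.
Since 1 divides 7, solutions exist.

Step 2: Find a particular solution using extended Euclidean algorithm.
We get r₀ = -21, w₀ = 14.
Check: 27*-21 + 41*14 = 7 = 7 ✓

Step 3: Write the general solution.
r = -21 + (41/1)t = -21 + 41t
w = 14 - (27/1)t = 14 - 27t
for any integer t.

r = -21 + 41t, w = 14 - 27t for integer t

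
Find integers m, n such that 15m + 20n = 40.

Step 1: Check solvability.
gcd(15, 20) = 5
Since 5 divides 40, solutions exist.

Step 2: Apply extended Euclidean algorithm to find gcd.
We find integers such that 15*x0 + 20*y0 = 5

Step 3: Scale the particular solution.
Multiply by 40/5 = 8:
m = -8, n = 8

Step 4: Verify.
15*(-8) + 20*(8) = 40 = 40 ✓

m = -8, n = 8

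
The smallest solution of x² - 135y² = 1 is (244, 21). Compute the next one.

Solutions to x² - Dy² = 1 are generated by powers of (x₀ + y₀√D).
The next solution satisfies x₁ + y₁√135 = (x₀ + y₀√135)², giving:
x₁ = x₀² + 135y₀² = 244² + 135·21² = 59536 + 59535 = 119071
y₁ = 2x₀y₀ = 2·244·21 = 10248

Verify: 119071² - 135·10248² = 14177903041 - 14177903040 = 1 ✓

x = 119071, y = 10248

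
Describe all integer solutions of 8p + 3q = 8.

Step 1: Compute gcd(8, 3) = 1.
Since 1 divides 8, solutions exist.

Step 2: Find a particular solution using extended Euclidean algorithm.
We get p₀ = -8, q₀ = 24.
Check: 8*-8 + 3*24 = 8 = 8 ✓

Step 3: Write the general solution.
p = -8 + (3/1)t = -8 + 3t
q = 24 - (8/1)t = 24 - 8t
for any integer t.

p = -8 + 3t, q = 24 - 8t for integer t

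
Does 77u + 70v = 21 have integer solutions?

Step 1: Compute gcd(77, 70).
gcd(77, 70) = 7

Step 2: Check divisibility.
Does 7 divide 21? 21 = 7 x 3, so yes.

By the theorem on linear Diophantine equations, 77u + 70v = 21 has integer solutions if and only if gcd(77, 70) divides 21. Since 7 | 21, solutions exist.

Yes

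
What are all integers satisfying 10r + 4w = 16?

Step 1: Compute gcd(10, 4) = 2.
Since 2 divides 16, solutions exist.

Step 2: Find a particular solution using extended Euclidean algorithm.
We get r₀ = 8, w₀ = -16.
Check: 10*8 + 4*-16 = 16 = 16 ✓

Step 3: Write the general solution.
r = 8 + (4/2)t = 8 + 2t
w = -16 - (10/2)t = -16 - 5t
for any integer t.

r = 8 + 2t, w = -16 - 5t for integer t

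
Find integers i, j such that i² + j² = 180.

We need to find integers i, j > 0 such that i² + j² = 180.
Trying i = 6: j² = 180 - 6² = 180 - 36 = 144
j = 12
Check: 6² + 12² = 36 + 144 = 180 ✓

180 = 6² + 12²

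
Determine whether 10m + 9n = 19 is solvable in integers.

Step 1: Compute gcd(10, 9).
gcd(10, 9) = 1

Step 2: Check divisibility.
Does 1 divide 19? 19 = 1 x 19, so yes.

By the theorem on linear Diophantine equations, 10m + 9n = 19 has integer solutions if and only if gcd(10, 9) divides 19. Since 1 | 19, solutions exist.

Yes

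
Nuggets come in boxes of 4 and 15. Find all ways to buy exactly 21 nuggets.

We need non-negative integers (x, y) with 4x + 15y = 21.
For each x in 0..5, check if 21 - 4x is a non-negative multiple of 15.
No x yields an integer y ≥ 0.

No solution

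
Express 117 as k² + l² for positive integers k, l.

We need to find integers k, l > 0 such that k² + l² = 117.
Trying k = 6: l² = 117 - 6² = 117 - 36 = 81
l = 9
Check: 6² + 9² = 36 + 81 = 117 ✓

117 = 6² + 9²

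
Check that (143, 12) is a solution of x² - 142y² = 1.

Compute x² = 143² = 20449
Compute 142y² = 142·12² = 142·144 = 20448
x² - 142y² = 20449 - 20448 = 1
Since this equals 1, (143, 12) is a solution.

Yes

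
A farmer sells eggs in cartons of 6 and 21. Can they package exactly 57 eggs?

We need non-negative a, b with 6a + 21b = 57.
gcd(6, 21) = 3 divides 57.
Try a = 6: 21b = 57 - 36 = 21, so b = 1.
One way: 6 cartons of 6 and 1 cartons of 21.

Yes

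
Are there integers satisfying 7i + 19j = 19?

Step 1: Compute gcd(7, 19).
gcd(7, 19) = 1

Step 2: Check divisibility.
Does 1 divide 19? 19 = 1 x 19, so yes.

By the theorem on linear Diophantine equations, 7i + 19j = 19 has integer solutions if and only if gcd(7, 19) divides 19. Since 1 | 19, solutions exist.

Yes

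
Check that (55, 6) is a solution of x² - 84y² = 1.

Compute x² = 55² = 3025
Compute 84y² = 84·6² = 84·36 = 3024
x² - 84y² = 3025 - 3024 = 1
Since this equals 1, (55, 6) is a solution.

Yes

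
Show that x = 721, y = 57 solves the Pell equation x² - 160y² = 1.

Compute x² = 721² = 519841
Compute 160y² = 160·57² = 160·3249 = 519840
x² - 160y² = 519841 - 519840 = 1
Since this equals 1, (721, 57) is a solution.

Yes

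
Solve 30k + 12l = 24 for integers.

Step 1: Check solvability.
gcd(30, 12) = 6
Since 6 divides 24, solutions exist.

Step 2: Apply extended Euclidean algorithm to find gcd.
We find integers such that 30*x0 + 12*y0 = 6

Step 3: Scale the particular solution.
Multiply by 24/6 = 4:
k = 4, l = -8

Step 4: Verify.
30*(4) + 12*(-8) = 24 = 24 ✓

k = 4, l = -8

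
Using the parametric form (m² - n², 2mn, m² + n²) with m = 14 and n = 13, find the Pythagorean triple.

a = m² - n² = 14² - 13² = 196 - 169 = 27
b = 2mn = 2·14·13 = 364
c = m² + n² = 196 + 169 = 365
Verify: 27² + 364² = 729 + 132496 = 133225 = 365² ✓

(27, 364, 365)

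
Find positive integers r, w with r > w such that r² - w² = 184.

Factor: r² - w² = (r+w)(r-w) = 184.
We need two factors of 184 with the same parity.
Use r+w = 92 and r-w = 2 (product 92·2 = 184).
Adding: 2r = 94, so r = 47.
Subtracting: 2w = 90, so w = 45.
Check: 47² - 45² = 2209 - 2025 = 184 ✓

r = 47, w = 45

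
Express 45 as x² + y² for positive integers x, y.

We need to find integers x, y > 0 such that x² + y² = 45.
Trying x = 3: y² = 45 - 3² = 45 - 9 = 36
y = 6
Check: 3² + 6² = 9 + 36 = 45 ✓

45 = 3² + 6²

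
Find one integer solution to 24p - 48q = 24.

Step 1: Check solvability.
gcd(24, 48) = 24
Since 24 divides 24, solutions exist.

Step 2: Apply extended Euclidean algorithm to find gcd.
We find integers such that 24*x0 + 48*y0 = 24

Step 3: Scale the particular solution.
Multiply by 24/24 = 1:
p = 1, q = 0

Step 4: Verify.
24*(1) - 48*(0) = 24 = 24 ✓

p = 1, q = 0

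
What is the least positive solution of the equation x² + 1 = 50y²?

We need x² = 50y² - 1. Try successive y:
y = 1: x² = 50·1² - 1 = 49 = 7² ✓
Check: 7² - 50·1² = 49 - 50 = -1 ✓

x = 7, y = 1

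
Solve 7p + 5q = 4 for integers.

Step 1: Check solvability.
gcd(7, 5) = 1
Since 1 divides 4, solutions exist.

Step 2: Apply extended Euclidean algorithm to find gcd.
We find integers such that 7*x0 + 5*y0 = 1

Step 3: Scale the particular solution.
Multiply by 4/1 = 4:
p = -8, q = 12

Step 4: Verify.
7*(-8) + 5*(12) = 4 = 4 ✓

p = -8, q = 12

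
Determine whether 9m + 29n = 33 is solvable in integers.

Step 1: Compute gcd(9, 29).
gcd(9, 29) = 1

Step 2: Check divisibility.
Does 1 divide 33? 33 = 1 x 33, so yes.

By the theorem on linear Diophantine equations, 9m + 29n = 33 has integer solutions if and only if gcd(9, 29) divides 33. Since 1 | 33, solutions exist.

Yes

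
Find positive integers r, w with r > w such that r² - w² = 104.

Factor: r² - w² = (r+w)(r-w) = 104.
We need two factors of 104 with the same parity.
Use r+w = 52 and r-w = 2 (product 52·2 = 104).
Adding: 2r = 54, so r = 27.
Subtracting: 2w = 50, so w = 25.
Check: 27² - 25² = 729 - 625 = 104 ✓

r = 27, w = 25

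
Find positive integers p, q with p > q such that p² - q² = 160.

Factor: p² - q² = (p+q)(p-q) = 160.
We need two factors of 160 with the same parity.
Use p+q = 80 and p-q = 2 (product 80·2 = 160).
Adding: 2p = 82, so p = 41.
Subtracting: 2q = 78, so q = 39.
Check: 41² - 39² = 1681 - 1521 = 160 ✓

p = 41, q = 39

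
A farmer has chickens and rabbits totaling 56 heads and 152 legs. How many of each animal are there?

Let c = chickens, r = rabbits.
Heads: c + r = 56
Legs: 2c + 4r = 152
From the first equation, c = 56 - r. Substitute:
2(56 - r) + 4r = 152
112 + 2r = 152
r = (152 - 112)/2 = 20
c = 56 - 20 = 36

Chickens: 36, Rabbits: 20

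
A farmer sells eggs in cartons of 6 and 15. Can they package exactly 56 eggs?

We need non-negative a, b with 6a + 15b = 56.
gcd(6, 15) = 3, and 3 does not divide 56.
No integer solutions exist.

No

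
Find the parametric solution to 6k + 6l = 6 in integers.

Step 1: Compute gcd(6, 6) = 6.
Since 6 divides 6, solutions exist.

Step 2: Find a particular solution using extended Euclidean algorithm.
We get k₀ = 0, l₀ = 1.
Check: 6*0 + 6*1 = 6 = 6 ✓

Step 3: Write the general solution.
k = 0 + (6/6)t = 0 + 1t
l = 1 - (6/6)t = 1 - 1t
for any integer t.

k = 0 + 1t, l = 1 - 1t for integer t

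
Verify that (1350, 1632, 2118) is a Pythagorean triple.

Compute a² + b²:
1350² + 1632² = 1822500 + 2663424 = 4485924
Compute c²:
2118² = 4485924
Since 4485924 = 4485924, it is a Pythagorean triple.

Yes, it is a Pythagorean triple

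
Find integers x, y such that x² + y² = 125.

We need to find integers x, y > 0 such that x² + y² = 125.
Trying x = 2: y² = 125 - 2² = 125 - 4 = 121
y = 11
Check: 2² + 11² = 4 + 121 = 125 ✓

125 = 2² + 11²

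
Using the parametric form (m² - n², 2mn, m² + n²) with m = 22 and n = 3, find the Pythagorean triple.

a = m² - n² = 22² - 3² = 484 - 9 = 475
b = 2mn = 2·22·3 = 132
c = m² + n² = 484 + 9 = 493
Verify: 475² + 132² = 225625 + 17424 = 243049 = 493² ✓

(475, 132, 493)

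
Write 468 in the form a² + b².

We need to find integers a, b > 0 such that a² + b² = 468.
Trying a = 12: b² = 468 - 12² = 468 - 144 = 324
b = 18
Check: 12² + 18² = 144 + 324 = 468 ✓

468 = 12² + 18²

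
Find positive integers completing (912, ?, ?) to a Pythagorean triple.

We need the other leg and hypotenuse such that 912² + x² = c².
Take x = 215, c = 937: 912² + 215² = 831744 + 46225 = 877969 = 937² ✓
Triple: (215, 912, 937)

(215, 912, 937)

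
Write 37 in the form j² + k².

We need to find integers j, k > 0 such that j² + k² = 37.
Trying j = 1: k² = 37 - 1² = 37 - 1 = 36
k = 6
Check: 1² + 6² = 1 + 36 = 37 ✓

37 = 1² + 6²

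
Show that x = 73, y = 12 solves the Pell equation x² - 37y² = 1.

Compute x² = 73² = 5329
Compute 37y² = 37·12² = 37·144 = 5328
x² - 37y² = 5329 - 5328 = 1
Since this equals 1, (73, 12) is a solution.

Yes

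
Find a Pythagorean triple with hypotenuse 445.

We need a² + b² = 445² = 198025.
Trying: 203² + 396² = 41209 + 156816 = 198025 ✓

(203, 396, 445)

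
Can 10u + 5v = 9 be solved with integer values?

Step 1: Compute gcd(10, 5).
gcd(10, 5) = 5

Step 2: Check divisibility.
Does 5 divide 9? 9 = 5 x 1 + 4, so no.

By the theorem on linear Diophantine equations, 10u + 5v = 9 has integer solutions if and only if gcd(10, 5) divides 9. Since 5 does not divide 9, no solutions exist.

No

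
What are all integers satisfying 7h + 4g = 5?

Step 1: Compute gcd(7, 4) = 1.
Since 1 divides 5, solutions exist.

Step 2: Find a particular solution using extended Euclidean algorithm.
We get h₀ = -5, g₀ = 10.
Check: 7*-5 + 4*10 = 5 = 5 ✓

Step 3: Write the general solution.
h = -5 + (4/1)t = -5 + 4t
g = 10 - (7/1)t = 10 - 7t
for any integer t.

h = -5 + 4t, g = 10 - 7t for integer t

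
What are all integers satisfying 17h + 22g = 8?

Step 1: Compute gcd(17, 22) = 1.
Since 1 divides 8, solutions exist.

Step 2: Find a particular solution using extended Euclidean algorithm.
We get h₀ = -72, g₀ = 56.
Check: 17*-72 + 22*56 = 8 = 8 ✓

Step 3: Write the general solution.
h = -72 + (22/1)t = -72 + 22t
g = 56 - (17/1)t = 56 - 17t
for any integer t.

h = -72 + 22t, g = 56 - 17t for integer t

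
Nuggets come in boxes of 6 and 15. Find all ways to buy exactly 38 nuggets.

We need non-negative integers (x, y) with 6x + 15y = 38.
For each x in 0..6, check if 38 - 6x is a non-negative multiple of 15.
No x yields an integer y ≥ 0.

No solution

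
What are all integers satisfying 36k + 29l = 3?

Step 1: Compute gcd(36, 29) = 1.
Since 1 divides 3, solutions exist.

Step 2: Find a particular solution using extended Euclidean algorithm.
We get k₀ = -12, l₀ = 15.
Check: 36*-12 + 29*15 = 3 = 3 ✓

Step 3: Write the general solution.
k = -12 + (29/1)t = -12 + 29t
l = 15 - (36/1)t = 15 - 36t
for any integer t.

k = -12 + 29t, l = 15 - 36t for integer t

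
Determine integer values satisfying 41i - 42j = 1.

Step 1: Check solvability.
gcd(41, 42) = 1
Since 1 divides 1, solutions exist.

Step 2: Apply extended Euclidean algorithm to find gcd.
We find integers such that 41*x0 + 42*y0 = 1

Step 3: Scale the particular solution.
Multiply by 1/1 = 1:
i = -1, j = -1

Step 4: Verify.
41*(-1) - 42*(-1) = 1 = 1 ✓

i = -1, j = -1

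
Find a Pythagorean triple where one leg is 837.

We need the other leg and hypotenuse such that 837² + x² = c².
Take x = 116, c = 845: 837² + 116² = 700569 + 13456 = 714025 = 845² ✓
Triple: (837, 116, 845)

(837, 116, 845)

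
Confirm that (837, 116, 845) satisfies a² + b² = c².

Compute a² + b² = 837² + 116² = 700569 + 13456 = 714025
Compute c² = 845² = 714025
Since 714025 = 714025, confirmed.

Yes, it is a Pythagorean triple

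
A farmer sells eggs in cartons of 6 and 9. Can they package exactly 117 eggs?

We need non-negative a, b with 6a + 9b = 117.
gcd(6, 9) = 3 divides 117.
Try a = 0: 9b = 117 - 0 = 117, so b = 13.
One way: 0 cartons of 6 and 13 cartons of 9.

Yes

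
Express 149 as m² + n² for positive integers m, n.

We need to find integers m, n > 0 such that m² + n² = 149.
Trying m = 7: n² = 149 - 7² = 149 - 49 = 100
n = 10
Check: 7² + 10² = 49 + 100 = 149 ✓

149 = 7² + 10²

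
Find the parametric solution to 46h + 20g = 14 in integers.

Step 1: Compute gcd(46, 20) = 2.
Since 2 divides 14, solutions exist.

Step 2: Find a particular solution using extended Euclidean algorithm.
We get h₀ = -21, g₀ = 49.
Check: 46*-21 + 20*49 = 14 = 14 ✓

Step 3: Write the general solution.
h = -21 + (20/2)t = -21 + 10t
g = 49 - (46/2)t = 49 - 23t
for any integer t.

h = -21 + 10t, g = 49 - 23t for integer t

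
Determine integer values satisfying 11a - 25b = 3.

Step 1: Check solvability.
gcd(11, 25) = 1
Since 1 divides 3, solutions exist.

Step 2: Apply extended Euclidean algorithm to find gcd.
We find integers such that 11*x0 + 25*y0 = 1

Step 3: Scale the particular solution.
Multiply by 3/1 = 3:
a = -27, b = -12

Step 4: Verify.
11*(-27) - 25*(-12) = 3 = 3 ✓

a = -27, b = -12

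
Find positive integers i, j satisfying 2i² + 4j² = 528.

Try small values of i and check whether (528 - 2i²)/4 is a perfect square.
i = 8: 2·8² = 128, so 4j² = 528 - 128 = 400, giving j² = 100, j = 10.
Check: 2·8² + 4·10² = 128 + 400 = 528 ✓

i = 8, j = 10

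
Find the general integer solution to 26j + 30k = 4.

Step 1: Compute gcd(26, 30) = 2.
Since 2 divides 4, solutions exist.

Step 2: Find a particular solution using extended Euclidean algorithm.
We get j₀ = 14, k₀ = -12.
Check: 26*14 + 30*-12 = 4 = 4 ✓

Step 3: Write the general solution.
j = 14 + (30/2)t = 14 + 15t
k = -12 - (26/2)t = -12 - 13t
for any integer t.

j = 14 + 15t, k = -12 - 13t for integer t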